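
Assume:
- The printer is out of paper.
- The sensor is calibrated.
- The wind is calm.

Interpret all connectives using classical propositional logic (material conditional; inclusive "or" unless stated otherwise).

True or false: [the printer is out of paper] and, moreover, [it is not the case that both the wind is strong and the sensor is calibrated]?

Let V = "the printer has paper" (F), Q = "the wind is strong" (F), S = "the sensor is calibrated" (T).
This is ¬V ∧ (Q ↑ S).

¬V = ¬F = T
Q ↑ S = F ↑ T = T
¬V ∧ (Q ↑ S) = T ∧ T = T

True.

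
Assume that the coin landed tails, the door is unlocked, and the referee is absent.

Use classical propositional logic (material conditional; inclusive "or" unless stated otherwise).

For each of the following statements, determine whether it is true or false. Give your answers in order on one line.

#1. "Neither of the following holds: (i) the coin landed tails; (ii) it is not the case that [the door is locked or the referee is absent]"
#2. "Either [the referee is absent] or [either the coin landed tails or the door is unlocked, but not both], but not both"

Let U = "the coin landed heads" (F), H = "the door is locked" (F), L = "the referee is present" (F).

#1: In symbols: ~U nor ~(H | ~L)

~U = ~F = T
~L = ~F = T
H | ~L = F | T = T
~(H | ~L) = ~T = F
~U nor ~(H | ~L) = T nor F = F
Thus #1 is false.

#2: Parsed as ~L xor (~U xor ~H)

~L = ~F = T
~U = ~F = T
~H = ~F = T
~U xor ~H = T xor T = F
~L xor (~U xor ~H) = T xor F = T
So #2 is true.

#1 false / #2 true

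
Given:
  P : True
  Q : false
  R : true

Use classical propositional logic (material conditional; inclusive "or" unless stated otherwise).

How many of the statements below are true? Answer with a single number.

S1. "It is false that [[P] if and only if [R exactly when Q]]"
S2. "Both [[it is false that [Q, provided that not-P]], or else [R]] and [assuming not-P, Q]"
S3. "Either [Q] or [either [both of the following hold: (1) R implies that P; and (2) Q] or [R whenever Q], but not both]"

3

S1: This is ¬(P ↔ (R ↔ Q)).

R ↔ Q = T ↔ F = F
P ↔ (R ↔ Q) = T ↔ F = F
¬(P ↔ (R ↔ Q)) = ¬F = T
Hence S1 is true.

S2: Parsed as (¬(¬P → Q) ∨ R) ∧ (¬P → Q)

¬P = ¬T = F
¬P → Q = F → F = T
¬(¬P → Q) = ¬T = F
¬(¬P → Q) ∨ R = F ∨ T = T
¬P = ¬T = F
¬P → Q = F → F = T
(¬(¬P → Q) ∨ R) ∧ (¬P → Q) = T ∧ T = T
Thus S2 is true.

S3: In symbols: Q ∨ (((R → P) ∧ Q) ⊕ (Q → R))

R → P = T → T = T
(R → P) ∧ Q = T ∧ F = F
Q → R = F → T = T
((R → P) ∧ Q) ⊕ (Q → R) = F ⊕ T = T
Q ∨ (((R → P) ∧ Q) ⊕ (Q → R)) = F ∨ T = T
Hence S3 is true.

True statements: 3.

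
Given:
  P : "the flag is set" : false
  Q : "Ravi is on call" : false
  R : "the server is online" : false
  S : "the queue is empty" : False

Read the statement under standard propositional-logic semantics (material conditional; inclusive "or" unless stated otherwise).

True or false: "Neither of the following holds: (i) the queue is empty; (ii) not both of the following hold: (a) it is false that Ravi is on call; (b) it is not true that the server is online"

True

Formalization: S nor (~Q nand ~R)

~Q = ~F = T
~R = ~F = T
~Q nand ~R = T nand T = F
S nor (~Q nand ~R) = F nor F = T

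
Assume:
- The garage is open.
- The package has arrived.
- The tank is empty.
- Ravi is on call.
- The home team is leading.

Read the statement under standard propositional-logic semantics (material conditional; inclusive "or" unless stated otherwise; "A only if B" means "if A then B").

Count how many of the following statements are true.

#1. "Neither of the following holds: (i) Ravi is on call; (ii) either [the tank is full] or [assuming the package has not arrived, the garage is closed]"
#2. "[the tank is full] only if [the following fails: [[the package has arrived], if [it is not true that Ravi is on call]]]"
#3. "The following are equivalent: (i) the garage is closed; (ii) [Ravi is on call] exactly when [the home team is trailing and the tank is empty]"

Let R = "Ravi is on call" (T), D = "the tank is full" (F), G = "the package has arrived" (T), W = "the garage is closed" (F), K = "the home team is leading" (T).

#1: This is R ↓ (D ∨ (¬G → W)).

¬G = ¬T = F
¬G → W = F → F = T
D ∨ (¬G → W) = F ∨ T = T
R ↓ (D ∨ (¬G → W)) = T ↓ T = F
Thus #1 is false.

#2: Formalization: D → ¬(¬R → G)

¬R = ¬T = F
¬R → G = F → T = T
¬(¬R → G) = ¬T = F
D → ¬(¬R → G) = F → F = T
So #2 is true.

#3: This is W ↔ (R ↔ (¬K ∧ ¬D)).

¬K = ¬T = F
¬D = ¬F = T
¬K ∧ ¬D = F ∧ T = F
R ↔ (¬K ∧ ¬D) = T ↔ F = F
W ↔ (R ↔ (¬K ∧ ¬D)) = F ↔ F = T
Thus #3 is true.

True statements: 2.

2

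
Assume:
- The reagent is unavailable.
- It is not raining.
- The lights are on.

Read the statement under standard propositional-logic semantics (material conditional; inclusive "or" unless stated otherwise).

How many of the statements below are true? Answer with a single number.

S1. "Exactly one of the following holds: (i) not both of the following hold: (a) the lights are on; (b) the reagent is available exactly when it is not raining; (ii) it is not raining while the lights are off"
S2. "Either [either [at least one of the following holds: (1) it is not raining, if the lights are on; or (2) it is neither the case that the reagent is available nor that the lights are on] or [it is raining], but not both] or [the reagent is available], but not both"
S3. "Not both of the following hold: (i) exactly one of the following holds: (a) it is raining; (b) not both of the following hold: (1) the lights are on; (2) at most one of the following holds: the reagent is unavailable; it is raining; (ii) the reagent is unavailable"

3

Let S = "the lights are on" (T), M = "the reagent is available" (F), D = "it is raining" (F).

S1: In symbols: (S ↑ (M ↔ ¬D)) ⊕ (¬D ∧ ¬S)

¬D = ¬F = T
M ↔ ¬D = F ↔ T = F
S ↑ (M ↔ ¬D) = T ↑ F = T
¬D = ¬F = T
¬S = ¬T = F
¬D ∧ ¬S = T ∧ F = F
(S ↑ (M ↔ ¬D)) ⊕ (¬D ∧ ¬S) = T ⊕ F = T
So S1 is true.

S2: In symbols: (((S → ¬D) ∨ (M ↓ S)) ⊕ D) ⊕ M

¬D = ¬F = T
S → ¬D = T → T = T
M ↓ S = F ↓ T = F
(S → ¬D) ∨ (M ↓ S) = T ∨ F = T
((S → ¬D) ∨ (M ↓ S)) ⊕ D = T ⊕ F = T
(((S → ¬D) ∨ (M ↓ S)) ⊕ D) ⊕ M = T ⊕ F = T
Hence S2 is true.

S3: Formalization: (D ⊕ (S ↑ (¬M ↑ D))) ↑ ¬M

¬M = ¬F = T
¬M ↑ D = T ↑ F = T
S ↑ (¬M ↑ D) = T ↑ T = F
D ⊕ (S ↑ (¬M ↑ D)) = F ⊕ F = F
¬M = ¬F = T
(D ⊕ (S ↑ (¬M ↑ D))) ↑ ¬M = F ↑ T = T
Hence S3 is true.

Count: 3.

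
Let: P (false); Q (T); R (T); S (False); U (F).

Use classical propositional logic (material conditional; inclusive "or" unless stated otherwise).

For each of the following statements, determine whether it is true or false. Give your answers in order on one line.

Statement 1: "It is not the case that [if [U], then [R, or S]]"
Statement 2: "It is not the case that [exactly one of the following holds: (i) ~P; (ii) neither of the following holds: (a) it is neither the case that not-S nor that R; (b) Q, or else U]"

Statement 1: This is ¬(U → (R ∨ S)).

R ∨ S = T ∨ F = T
U → (R ∨ S) = F → T = T
¬(U → (R ∨ S)) = ¬T = F
Hence Statement 1 is false.

Statement 2: This is ¬(¬P ⊕ ((¬S ↓ R) ↓ (Q ∨ U))).

¬P = ¬F = T
¬S = ¬F = T
¬S ↓ R = T ↓ T = F
Q ∨ U = T ∨ F = T
(¬S ↓ R) ↓ (Q ∨ U) = F ↓ T = F
¬P ⊕ ((¬S ↓ R) ↓ (Q ∨ U)) = T ⊕ F = T
¬(¬P ⊕ ((¬S ↓ R) ↓ (Q ∨ U))) = ¬T = F
Hence Statement 2 is false.

Statement 1 False, Statement 2 False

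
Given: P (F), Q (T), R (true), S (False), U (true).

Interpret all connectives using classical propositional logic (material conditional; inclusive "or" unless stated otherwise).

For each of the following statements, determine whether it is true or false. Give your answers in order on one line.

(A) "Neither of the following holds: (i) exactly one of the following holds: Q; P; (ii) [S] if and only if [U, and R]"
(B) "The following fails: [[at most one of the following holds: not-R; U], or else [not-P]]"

(A) False; (B) False

(A): Parsed as (Q xor P) nor (S iff (U and R))

Q xor P = True xor False = True
U and R = True and True = True
S iff (U and R) = False iff True = False
(Q xor P) nor (S iff (U and R)) = True nor False = False
Hence (A) is false.

(B): This is not ((not R nand U) or not P).

not R = not True = False
not R nand U = False nand True = True
not P = not False = True
(not R nand U) or not P = True or True = True
not ((not R nand U) or not P) = not True = False
Hence (B) is false.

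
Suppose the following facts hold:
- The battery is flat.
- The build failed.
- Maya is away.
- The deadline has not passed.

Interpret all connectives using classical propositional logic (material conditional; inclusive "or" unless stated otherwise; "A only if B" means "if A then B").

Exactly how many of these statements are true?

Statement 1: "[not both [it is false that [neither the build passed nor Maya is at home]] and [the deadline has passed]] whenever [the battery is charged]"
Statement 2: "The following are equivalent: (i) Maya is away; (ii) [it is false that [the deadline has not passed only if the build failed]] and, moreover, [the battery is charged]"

Let P = "the battery is charged" (F), Q = "the build passed" (F), R = "Maya is at home" (F), S = "the deadline has passed" (F).

Statement 1: Formalization: P -> (~(Q nor R) nand S)

Q nor R = F nor F = T
~(Q nor R) = ~T = F
~(Q nor R) nand S = F nand F = T
P -> (~(Q nor R) nand S) = F -> T = T
Thus Statement 1 is true.

Statement 2: Formalization: ~R <-> (~(~S -> ~Q) & P)

~R = ~F = T
~S = ~F = T
~Q = ~F = T
~S -> ~Q = T -> T = T
~(~S -> ~Q) = ~T = F
~(~S -> ~Q) & P = F & F = F
~R <-> (~(~S -> ~Q) & P) = T <-> F = F
Hence Statement 2 is false.

True statements: 1 (Statement 1).

1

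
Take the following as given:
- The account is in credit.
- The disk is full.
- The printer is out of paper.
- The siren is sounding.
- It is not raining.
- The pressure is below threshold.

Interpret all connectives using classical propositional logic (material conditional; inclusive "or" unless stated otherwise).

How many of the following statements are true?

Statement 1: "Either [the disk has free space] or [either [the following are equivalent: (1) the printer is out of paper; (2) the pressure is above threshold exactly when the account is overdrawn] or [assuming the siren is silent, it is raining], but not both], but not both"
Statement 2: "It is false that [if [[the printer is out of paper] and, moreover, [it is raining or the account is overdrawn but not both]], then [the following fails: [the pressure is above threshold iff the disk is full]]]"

Let Q = "the disk is full" (True), R = "the printer has paper" (False), V = "the pressure is above threshold" (False), P = "the account is overdrawn" (False), S = "the siren is sounding" (True), U = "it is raining" (False).

Statement 1: This is not Q xor ((not R iff (V iff P)) xor (not S -> U)).

not Q = not True = False
not R = not False = True
V iff P = False iff False = True
not R iff (V iff P) = True iff True = True
not S = not True = False
not S -> U = False -> False = True
(not R iff (V iff P)) xor (not S -> U) = True xor True = False
not Q xor ((not R iff (V iff P)) xor (not S -> U)) = False xor False = False
Thus Statement 1 is false.

Statement 2: This is not ((not R and (U xor P)) -> not (V iff Q)).

not R = not False = True
U xor P = False xor False = False
not R and (U xor P) = True and False = False
V iff Q = False iff True = False
not (V iff Q) = not False = True
(not R and (U xor P)) -> not (V iff Q) = False -> True = True
not ((not R and (U xor P)) -> not (V iff Q)) = not True = False
So Statement 2 is false.

True statements: 0 (none).

0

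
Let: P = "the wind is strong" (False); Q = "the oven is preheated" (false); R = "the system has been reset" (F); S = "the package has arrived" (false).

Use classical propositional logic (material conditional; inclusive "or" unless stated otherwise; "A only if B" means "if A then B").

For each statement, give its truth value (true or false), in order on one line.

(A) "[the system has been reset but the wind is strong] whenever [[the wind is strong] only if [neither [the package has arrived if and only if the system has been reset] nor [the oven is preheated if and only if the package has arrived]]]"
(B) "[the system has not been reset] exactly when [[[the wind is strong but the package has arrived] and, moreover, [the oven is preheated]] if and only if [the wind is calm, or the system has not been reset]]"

(A) false; (B) false

(A): This is (P -> ((S iff R) nor (Q iff S))) -> (R and P).

S iff R = False iff False = True
Q iff S = False iff False = True
(S iff R) nor (Q iff S) = True nor True = False
P -> ((S iff R) nor (Q iff S)) = False -> False = True
R and P = False and False = False
(P -> ((S iff R) nor (Q iff S))) -> (R and P) = True -> False = False
Hence (A) is false.

(B): Parsed as not R iff (((P and S) and Q) iff (not P or not R))

not R = not False = True
P and S = False and False = False
(P and S) and Q = False and False = False
not P = not False = True
not R = not False = True
not P or not R = True or True = True
((P and S) and Q) iff (not P or not R) = False iff True = False
not R iff (((P and S) and Q) iff (not P or not R)) = True iff False = False
Hence (B) is false.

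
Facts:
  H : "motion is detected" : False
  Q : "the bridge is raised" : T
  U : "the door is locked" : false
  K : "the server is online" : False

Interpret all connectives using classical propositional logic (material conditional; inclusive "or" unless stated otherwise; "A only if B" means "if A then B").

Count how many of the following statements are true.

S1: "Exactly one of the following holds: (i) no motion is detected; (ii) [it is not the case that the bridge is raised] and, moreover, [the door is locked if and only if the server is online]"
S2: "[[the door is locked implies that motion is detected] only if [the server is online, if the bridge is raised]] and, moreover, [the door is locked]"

S1: Formalization: ~H xor (~Q & (U <-> K))

~H = ~F = T
~Q = ~T = F
U <-> K = F <-> F = T
~Q & (U <-> K) = F & T = F
~H xor (~Q & (U <-> K)) = T xor F = T
Hence S1 is true.

S2: This is ((U -> H) -> (Q -> K)) & U.

U -> H = F -> F = T
Q -> K = T -> F = F
(U -> H) -> (Q -> K) = T -> F = F
((U -> H) -> (Q -> K)) & U = F & F = F
Thus S2 is false.

1 of the 2 statements is true (S1).

1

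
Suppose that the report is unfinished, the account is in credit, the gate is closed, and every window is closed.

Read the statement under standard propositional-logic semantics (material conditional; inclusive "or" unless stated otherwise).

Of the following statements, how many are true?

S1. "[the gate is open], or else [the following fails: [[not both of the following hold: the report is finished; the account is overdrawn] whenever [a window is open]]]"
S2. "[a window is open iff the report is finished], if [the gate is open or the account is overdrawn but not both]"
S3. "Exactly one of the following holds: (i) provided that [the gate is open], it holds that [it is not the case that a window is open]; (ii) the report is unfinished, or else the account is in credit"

1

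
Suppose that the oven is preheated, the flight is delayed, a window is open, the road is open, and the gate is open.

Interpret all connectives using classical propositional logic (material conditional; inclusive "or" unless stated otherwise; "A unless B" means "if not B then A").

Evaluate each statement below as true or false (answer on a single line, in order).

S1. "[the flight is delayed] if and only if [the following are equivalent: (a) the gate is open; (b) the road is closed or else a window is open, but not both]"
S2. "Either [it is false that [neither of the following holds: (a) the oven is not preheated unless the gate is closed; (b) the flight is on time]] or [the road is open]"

Let W = "the flight is delayed" (T), H = "the gate is open" (T), U = "the road is closed" (F), R = "a window is open" (T), S = "the oven is preheated" (T).

S1: In symbols: W ↔ (H ↔ (U ⊕ R))

U ⊕ R = F ⊕ T = T
H ↔ (U ⊕ R) = T ↔ T = T
W ↔ (H ↔ (U ⊕ R)) = T ↔ T = T
Thus S1 is true.

S2: This is ¬((¬S ∨ ¬H) ↓ ¬W) ∨ ¬U.

¬S = ¬T = F
¬H = ¬T = F
¬S ∨ ¬H = F ∨ F = F
¬W = ¬T = F
(¬S ∨ ¬H) ↓ ¬W = F ↓ F = T
¬((¬S ∨ ¬H) ↓ ¬W) = ¬T = F
¬U = ¬F = T
¬((¬S ∨ ¬H) ↓ ¬W) ∨ ¬U = F ∨ T = T
Hence S2 is true.

S1 T / S2 T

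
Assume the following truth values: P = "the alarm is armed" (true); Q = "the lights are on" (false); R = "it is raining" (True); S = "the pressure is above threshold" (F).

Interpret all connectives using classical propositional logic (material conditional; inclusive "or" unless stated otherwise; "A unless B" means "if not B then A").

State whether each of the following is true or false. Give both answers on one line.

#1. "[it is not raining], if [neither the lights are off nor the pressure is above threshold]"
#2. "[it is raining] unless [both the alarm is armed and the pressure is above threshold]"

#1 T / #2 T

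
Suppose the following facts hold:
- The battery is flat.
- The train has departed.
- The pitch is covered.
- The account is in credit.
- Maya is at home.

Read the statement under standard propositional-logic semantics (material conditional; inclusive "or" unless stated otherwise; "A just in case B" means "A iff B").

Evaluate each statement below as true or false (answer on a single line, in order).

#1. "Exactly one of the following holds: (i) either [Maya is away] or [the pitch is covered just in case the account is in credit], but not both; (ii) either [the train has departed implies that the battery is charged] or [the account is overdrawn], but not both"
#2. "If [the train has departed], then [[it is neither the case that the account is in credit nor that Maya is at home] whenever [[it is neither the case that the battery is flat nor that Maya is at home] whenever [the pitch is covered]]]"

Let U = "Maya is at home" (T), R = "the pitch is covered" (T), S = "the account is overdrawn" (F), Q = "the train has departed" (T), P = "the battery is charged" (F).

#1: Parsed as (¬U ⊕ (R ↔ ¬S)) ⊕ ((Q → P) ⊕ S)

¬U = ¬T = F
¬S = ¬F = T
R ↔ ¬S = T ↔ T = T
¬U ⊕ (R ↔ ¬S) = F ⊕ T = T
Q → P = T → F = F
(Q → P) ⊕ S = F ⊕ F = F
(¬U ⊕ (R ↔ ¬S)) ⊕ ((Q → P) ⊕ S) = T ⊕ F = T
Hence #1 is true.

#2: This is Q → ((R → (¬P ↓ U)) → (¬S ↓ U)).

¬P = ¬F = T
¬P ↓ U = T ↓ T = F
R → (¬P ↓ U) = T → F = F
¬S = ¬F = T
¬S ↓ U = T ↓ T = F
(R → (¬P ↓ U)) → (¬S ↓ U) = F → F = T
Q → ((R → (¬P ↓ U)) → (¬S ↓ U)) = T → T = T
So #2 is true.

#1 true; #2 true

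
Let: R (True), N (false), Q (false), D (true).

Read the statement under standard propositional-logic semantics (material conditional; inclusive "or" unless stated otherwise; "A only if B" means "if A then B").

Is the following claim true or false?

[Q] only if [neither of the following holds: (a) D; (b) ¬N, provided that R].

true

Formalization: Q → (D ↓ (R → ¬N))

¬N = ¬F = T
R → ¬N = T → T = T
D ↓ (R → ¬N) = T ↓ T = F
Q → (D ↓ (R → ¬N)) = F → F = T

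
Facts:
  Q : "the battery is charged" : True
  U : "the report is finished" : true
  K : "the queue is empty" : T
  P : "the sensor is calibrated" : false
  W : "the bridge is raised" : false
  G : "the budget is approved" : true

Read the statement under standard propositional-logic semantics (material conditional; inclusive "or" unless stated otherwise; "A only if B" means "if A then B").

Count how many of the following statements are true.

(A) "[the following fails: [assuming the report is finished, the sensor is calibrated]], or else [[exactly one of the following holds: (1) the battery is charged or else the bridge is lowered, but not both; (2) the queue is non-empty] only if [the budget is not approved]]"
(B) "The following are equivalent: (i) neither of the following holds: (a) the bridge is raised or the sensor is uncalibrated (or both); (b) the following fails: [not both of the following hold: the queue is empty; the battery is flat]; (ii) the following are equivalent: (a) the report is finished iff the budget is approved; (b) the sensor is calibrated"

2

(A): Formalization: not (U -> P) or (((Q xor not W) xor not K) -> not G)

U -> P = True -> False = False
not (U -> P) = not False = True
not W = not False = True
Q xor not W = True xor True = False
not K = not True = False
(Q xor not W) xor not K = False xor False = False
not G = not True = False
((Q xor not W) xor not K) -> not G = False -> False = True
not (U -> P) or (((Q xor not W) xor not K) -> not G) = True or True = True
Thus (A) is true.

(B): In symbols: ((W or not P) nor not (K nand not Q)) iff ((U iff G) iff P)

not P = not False = True
W or not P = False or True = True
not Q = not True = False
K nand not Q = True nand False = True
not (K nand not Q) = not True = False
(W or not P) nor not (K nand not Q) = True nor False = False
U iff G = True iff True = True
(U iff G) iff P = True iff False = False
((W or not P) nor not (K nand not Q)) iff ((U iff G) iff P) = False iff False = True
Hence (B) is true.

True statements: 2 ((A), (B)).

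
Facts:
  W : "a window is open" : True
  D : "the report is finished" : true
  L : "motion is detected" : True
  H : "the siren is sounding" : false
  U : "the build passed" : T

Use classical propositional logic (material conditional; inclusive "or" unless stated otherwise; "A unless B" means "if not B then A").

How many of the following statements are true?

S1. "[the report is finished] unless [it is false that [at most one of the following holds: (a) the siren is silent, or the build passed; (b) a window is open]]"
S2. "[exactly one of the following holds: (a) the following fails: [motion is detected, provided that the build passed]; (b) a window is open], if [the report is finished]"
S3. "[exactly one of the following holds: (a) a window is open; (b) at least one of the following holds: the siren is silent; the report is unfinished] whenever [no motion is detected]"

3

S1: In symbols: D or not ((not H or U) nand W)

not H = not False = True
not H or U = True or True = True
(not H or U) nand W = True nand True = False
not ((not H or U) nand W) = not False = True
D or not ((not H or U) nand W) = True or True = True
Hence S1 is true.

S2: Parsed as D -> (not (U -> L) xor W)

U -> L = True -> True = True
not (U -> L) = not True = False
not (U -> L) xor W = False xor True = True
D -> (not (U -> L) xor W) = True -> True = True
Hence S2 is true.

S3: Parsed as not L -> (W xor (not H or not D))

not L = not True = False
not H = not False = True
not D = not True = False
not H or not D = True or False = True
W xor (not H or not D) = True xor True = False
not L -> (W xor (not H or not D)) = False -> False = True
Hence S3 is true.

Count: 3.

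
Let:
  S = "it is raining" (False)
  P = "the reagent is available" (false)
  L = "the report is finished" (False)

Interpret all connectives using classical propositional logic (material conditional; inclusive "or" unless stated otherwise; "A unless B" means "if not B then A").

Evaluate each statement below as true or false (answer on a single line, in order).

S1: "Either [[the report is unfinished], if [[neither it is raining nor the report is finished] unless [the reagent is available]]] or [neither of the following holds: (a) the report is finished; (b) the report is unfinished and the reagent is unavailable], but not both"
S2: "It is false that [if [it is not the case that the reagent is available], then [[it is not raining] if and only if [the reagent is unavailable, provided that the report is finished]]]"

S1 true, S2 false

S1: Formalization: (((S ↓ L) ∨ P) → ¬L) ⊕ (L ↓ (¬L ∧ ¬P))

S ↓ L = F ↓ F = T
(S ↓ L) ∨ P = T ∨ F = T
¬L = ¬F = T
((S ↓ L) ∨ P) → ¬L = T → T = T
¬L = ¬F = T
¬P = ¬F = T
¬L ∧ ¬P = T ∧ T = T
L ↓ (¬L ∧ ¬P) = F ↓ T = F
(((S ↓ L) ∨ P) → ¬L) ⊕ (L ↓ (¬L ∧ ¬P)) = T ⊕ F = T
So S1 is true.

S2: Formalization: ¬(¬P → (¬S ↔ (L → ¬P)))

¬P = ¬F = T
¬S = ¬F = T
¬P = ¬F = T
L → ¬P = F → T = T
¬S ↔ (L → ¬P) = T ↔ T = T
¬P → (¬S ↔ (L → ¬P)) = T → T = T
¬(¬P → (¬S ↔ (L → ¬P))) = ¬T = F
Hence S2 is false.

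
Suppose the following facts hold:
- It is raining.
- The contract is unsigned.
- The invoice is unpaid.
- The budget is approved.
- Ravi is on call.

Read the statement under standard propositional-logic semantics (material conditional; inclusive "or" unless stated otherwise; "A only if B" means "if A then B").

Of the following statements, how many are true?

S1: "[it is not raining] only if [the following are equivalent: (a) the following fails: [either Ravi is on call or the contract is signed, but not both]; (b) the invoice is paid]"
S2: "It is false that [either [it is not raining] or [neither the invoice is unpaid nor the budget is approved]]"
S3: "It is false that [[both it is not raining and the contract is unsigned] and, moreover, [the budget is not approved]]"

Let P = "it is raining" (True), U = "Ravi is on call" (True), Q = "the contract is signed" (False), R = "the invoice is paid" (False), S = "the budget is approved" (True).

S1: Formalization: not P -> (not (U xor Q) iff R)

not P = not True = False
U xor Q = True xor False = True
not (U xor Q) = not True = False
not (U xor Q) iff R = False iff False = True
not P -> (not (U xor Q) iff R) = False -> True = True
So S1 is true.

S2: Formalization: not (not P or (not R nor S))

not P = not True = False
not R = not False = True
not R nor S = True nor True = False
not P or (not R nor S) = False or False = False
not (not P or (not R nor S)) = not False = True
Thus S2 is true.

S3: Formalization: not ((not P and not Q) and not S)

not P = not True = False
not Q = not False = True
not P and not Q = False and True = False
not S = not True = False
(not P and not Q) and not S = False and False = False
not ((not P and not Q) and not S) = not False = True
Thus S3 is true.

3 of the 3 statements are true.

3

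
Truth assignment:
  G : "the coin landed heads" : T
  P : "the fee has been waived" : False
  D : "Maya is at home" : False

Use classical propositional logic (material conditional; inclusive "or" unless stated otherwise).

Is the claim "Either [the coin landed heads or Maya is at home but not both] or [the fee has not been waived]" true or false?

Formalization: (G xor D) or not P

G xor D = True xor False = True
not P = not False = True
(G xor D) or not P = True or True = True

True.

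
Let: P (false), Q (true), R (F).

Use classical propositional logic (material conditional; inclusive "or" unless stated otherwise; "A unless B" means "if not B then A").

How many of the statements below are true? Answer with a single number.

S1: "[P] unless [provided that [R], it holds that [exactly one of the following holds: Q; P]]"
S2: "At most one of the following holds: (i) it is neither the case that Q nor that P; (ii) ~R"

S1: This is P or (R -> (Q xor P)).

Q xor P = True xor False = True
R -> (Q xor P) = False -> True = True
P or (R -> (Q xor P)) = False or True = True
So S1 is true.

S2: This is (Q nor P) nand not R.

Q nor P = True nor False = False
not R = not False = True
(Q nor P) nand not R = False nand True = True
So S2 is true.

True statements: 2.

2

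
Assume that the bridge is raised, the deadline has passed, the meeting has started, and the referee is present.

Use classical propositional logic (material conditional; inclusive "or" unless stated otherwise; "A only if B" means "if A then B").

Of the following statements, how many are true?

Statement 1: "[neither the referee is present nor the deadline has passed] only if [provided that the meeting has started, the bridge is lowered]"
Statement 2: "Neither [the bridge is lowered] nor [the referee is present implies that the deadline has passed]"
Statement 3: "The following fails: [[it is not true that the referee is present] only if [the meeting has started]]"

1

Let S = "the referee is present" (T), Q = "the deadline has passed" (T), R = "the meeting has started" (T), P = "the bridge is raised" (T).

Statement 1: In symbols: (S nor Q) -> (R -> ~P)

S nor Q = T nor T = F
~P = ~T = F
R -> ~P = T -> F = F
(S nor Q) -> (R -> ~P) = F -> F = T
So Statement 1 is true.

Statement 2: This is ~P nor (S -> Q).

~P = ~T = F
S -> Q = T -> T = T
~P nor (S -> Q) = F nor T = F
So Statement 2 is false.

Statement 3: This is ~(~S -> R).

~S = ~T = F
~S -> R = F -> T = T
~(~S -> R) = ~T = F
Thus Statement 3 is false.

1 of the 3 statements is true (Statement 1).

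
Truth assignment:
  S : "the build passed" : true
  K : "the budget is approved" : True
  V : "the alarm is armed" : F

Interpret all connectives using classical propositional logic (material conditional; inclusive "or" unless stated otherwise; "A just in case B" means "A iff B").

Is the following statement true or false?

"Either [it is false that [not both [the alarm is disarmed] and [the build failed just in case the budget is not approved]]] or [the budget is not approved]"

The statement is true.

Parsed as ~(~V nand (~S <-> ~K)) | ~K

~V = ~F = T
~S = ~T = F
~K = ~T = F
~S <-> ~K = F <-> F = T
~V nand (~S <-> ~K) = T nand T = F
~(~V nand (~S <-> ~K)) = ~F = T
~K = ~T = F
~(~V nand (~S <-> ~K)) | ~K = T | F = T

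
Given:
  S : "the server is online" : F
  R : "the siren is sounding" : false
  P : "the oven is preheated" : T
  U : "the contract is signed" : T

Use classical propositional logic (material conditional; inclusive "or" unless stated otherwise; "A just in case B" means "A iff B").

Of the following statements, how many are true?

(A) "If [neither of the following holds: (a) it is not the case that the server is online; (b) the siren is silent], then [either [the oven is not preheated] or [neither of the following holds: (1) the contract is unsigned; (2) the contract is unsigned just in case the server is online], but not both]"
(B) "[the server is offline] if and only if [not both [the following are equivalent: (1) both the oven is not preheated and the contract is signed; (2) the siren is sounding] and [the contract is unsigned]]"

2

(A): In symbols: (¬S ↓ ¬R) → (¬P ⊕ (¬U ↓ (¬U ↔ S)))

¬S = ¬F = T
¬R = ¬F = T
¬S ↓ ¬R = T ↓ T = F
¬P = ¬T = F
¬U = ¬T = F
¬U = ¬T = F
¬U ↔ S = F ↔ F = T
¬U ↓ (¬U ↔ S) = F ↓ T = F
¬P ⊕ (¬U ↓ (¬U ↔ S)) = F ⊕ F = F
(¬S ↓ ¬R) → (¬P ⊕ (¬U ↓ (¬U ↔ S))) = F → F = T
So (A) is true.

(B): This is ¬S ↔ (((¬P ∧ U) ↔ R) ↑ ¬U).

¬S = ¬F = T
¬P = ¬T = F
¬P ∧ U = F ∧ T = F
(¬P ∧ U) ↔ R = F ↔ F = T
¬U = ¬T = F
((¬P ∧ U) ↔ R) ↑ ¬U = T ↑ F = T
¬S ↔ (((¬P ∧ U) ↔ R) ↑ ¬U) = T ↔ T = T
Thus (B) is true.

Count: 2.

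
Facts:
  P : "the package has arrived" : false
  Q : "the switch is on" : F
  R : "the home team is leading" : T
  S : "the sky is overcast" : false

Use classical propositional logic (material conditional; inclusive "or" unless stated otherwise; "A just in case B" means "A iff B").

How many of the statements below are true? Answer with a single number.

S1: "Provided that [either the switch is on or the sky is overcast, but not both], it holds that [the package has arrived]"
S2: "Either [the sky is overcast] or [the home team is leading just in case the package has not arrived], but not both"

2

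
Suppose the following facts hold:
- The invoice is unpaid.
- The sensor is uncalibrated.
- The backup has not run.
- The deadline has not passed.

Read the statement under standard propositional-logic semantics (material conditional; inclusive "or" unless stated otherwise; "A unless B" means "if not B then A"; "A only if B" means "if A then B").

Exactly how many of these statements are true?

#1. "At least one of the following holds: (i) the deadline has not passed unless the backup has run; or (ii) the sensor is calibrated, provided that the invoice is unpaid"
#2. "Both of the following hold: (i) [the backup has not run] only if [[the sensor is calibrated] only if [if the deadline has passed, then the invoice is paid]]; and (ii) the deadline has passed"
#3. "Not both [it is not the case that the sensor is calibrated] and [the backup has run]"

Let S = "the deadline has passed" (False), R = "the backup has run" (False), P = "the invoice is paid" (False), Q = "the sensor is calibrated" (False).

#1: In symbols: (not S or R) or (not P -> Q)

not S = not False = True
not S or R = True or False = True
not P = not False = True
not P -> Q = True -> False = False
(not S or R) or (not P -> Q) = True or False = True
Thus #1 is true.

#2: In symbols: (not R -> (Q -> (S -> P))) and S

not R = not False = True
S -> P = False -> False = True
Q -> (S -> P) = False -> True = True
not R -> (Q -> (S -> P)) = True -> True = True
(not R -> (Q -> (S -> P))) and S = True and False = False
So #2 is false.

#3: Formalization: not Q nand R

not Q = not False = True
not Q nand R = True nand False = True
Thus #3 is true.

Count: 2.

2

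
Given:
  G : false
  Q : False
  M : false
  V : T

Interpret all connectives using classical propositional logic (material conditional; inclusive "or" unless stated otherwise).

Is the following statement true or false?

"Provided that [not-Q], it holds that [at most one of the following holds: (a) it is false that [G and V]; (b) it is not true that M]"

Values: Q=F, G=F, V=T, M=F.
Parsed as ¬Q → (¬(G ∧ V) ↑ ¬M)

¬Q = ¬F = T
G ∧ V = F ∧ T = F
¬(G ∧ V) = ¬F = T
¬M = ¬F = T
¬(G ∧ V) ↑ ¬M = T ↑ T = F
¬Q → (¬(G ∧ V) ↑ ¬M) = T → F = F

False.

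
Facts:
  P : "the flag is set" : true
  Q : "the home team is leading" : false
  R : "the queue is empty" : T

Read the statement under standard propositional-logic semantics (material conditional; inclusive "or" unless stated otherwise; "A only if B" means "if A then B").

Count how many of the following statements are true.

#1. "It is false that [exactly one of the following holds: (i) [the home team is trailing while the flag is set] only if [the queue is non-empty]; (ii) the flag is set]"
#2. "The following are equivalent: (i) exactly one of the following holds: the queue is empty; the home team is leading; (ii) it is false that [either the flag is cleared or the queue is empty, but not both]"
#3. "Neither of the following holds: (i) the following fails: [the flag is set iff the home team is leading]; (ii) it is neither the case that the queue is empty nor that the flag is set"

0

#1: This is not (((not Q and P) -> not R) xor P).

not Q = not False = True
not Q and P = True and True = True
not R = not True = False
(not Q and P) -> not R = True -> False = False
((not Q and P) -> not R) xor P = False xor True = True
not (((not Q and P) -> not R) xor P) = not True = False
So #1 is false.

#2: This is (R xor Q) iff not (not P xor R).

R xor Q = True xor False = True
not P = not True = False
not P xor R = False xor True = True
not (not P xor R) = not True = False
(R xor Q) iff not (not P xor R) = True iff False = False
Hence #2 is false.

#3: In symbols: not (P iff Q) nor (R nor P)

P iff Q = True iff False = False
not (P iff Q) = not False = True
R nor P = True nor True = False
not (P iff Q) nor (R nor P) = True nor False = False
Hence #3 is false.

0 of the 3 statements are true (none).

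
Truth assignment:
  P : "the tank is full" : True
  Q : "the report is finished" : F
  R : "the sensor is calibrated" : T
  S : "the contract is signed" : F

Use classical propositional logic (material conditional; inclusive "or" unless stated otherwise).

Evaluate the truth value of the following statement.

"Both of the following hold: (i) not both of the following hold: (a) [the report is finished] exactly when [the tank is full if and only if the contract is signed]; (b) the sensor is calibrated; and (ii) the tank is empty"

False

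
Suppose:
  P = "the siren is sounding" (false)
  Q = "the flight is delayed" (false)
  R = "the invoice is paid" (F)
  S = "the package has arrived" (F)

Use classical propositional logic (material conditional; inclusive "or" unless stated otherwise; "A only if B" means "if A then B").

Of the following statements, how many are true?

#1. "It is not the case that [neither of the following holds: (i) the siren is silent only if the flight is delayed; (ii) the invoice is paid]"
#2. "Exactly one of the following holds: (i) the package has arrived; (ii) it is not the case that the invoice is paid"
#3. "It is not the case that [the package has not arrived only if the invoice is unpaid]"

#1: Parsed as not ((not P -> Q) nor R)

not P = not False = True
not P -> Q = True -> False = False
(not P -> Q) nor R = False nor False = True
not ((not P -> Q) nor R) = not True = False
So #1 is false.

#2: In symbols: S xor not R

not R = not False = True
S xor not R = False xor True = True
Hence #2 is true.

#3: Formalization: not (not S -> not R)

not S = not False = True
not R = not False = True
not S -> not R = True -> True = True
not (not S -> not R) = not True = False
So #3 is false.

True statements: 1 (#2).

1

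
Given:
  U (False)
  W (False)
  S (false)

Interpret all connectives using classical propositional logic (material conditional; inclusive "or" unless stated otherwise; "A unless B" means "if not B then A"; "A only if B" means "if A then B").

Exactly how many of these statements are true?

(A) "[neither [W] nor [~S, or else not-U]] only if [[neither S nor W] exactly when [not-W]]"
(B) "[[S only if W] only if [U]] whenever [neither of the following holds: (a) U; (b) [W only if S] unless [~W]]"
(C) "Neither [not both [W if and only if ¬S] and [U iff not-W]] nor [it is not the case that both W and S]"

(A): Formalization: (W nor (not S or not U)) -> ((S nor W) iff not W)

not S = not False = True
not U = not False = True
not S or not U = True or True = True
W nor (not S or not U) = False nor True = False
S nor W = False nor False = True
not W = not False = True
(S nor W) iff not W = True iff True = True
(W nor (not S or not U)) -> ((S nor W) iff not W) = False -> True = True
Thus (A) is true.

(B): This is (U nor ((W -> S) or not W)) -> ((S -> W) -> U).

W -> S = False -> False = True
not W = not False = True
(W -> S) or not W = True or True = True
U nor ((W -> S) or not W) = False nor True = False
S -> W = False -> False = True
(S -> W) -> U = True -> False = False
(U nor ((W -> S) or not W)) -> ((S -> W) -> U) = False -> False = True
So (B) is true.

(C): Formalization: ((W iff not S) nand (U iff not W)) nor (W nand S)

not S = not False = True
W iff not S = False iff True = False
not W = not False = True
U iff not W = False iff True = False
(W iff not S) nand (U iff not W) = False nand False = True
W nand S = False nand False = True
((W iff not S) nand (U iff not W)) nor (W nand S) = True nor True = False
So (C) is false.

2 of the 3 statements are true ((A), (B)).

2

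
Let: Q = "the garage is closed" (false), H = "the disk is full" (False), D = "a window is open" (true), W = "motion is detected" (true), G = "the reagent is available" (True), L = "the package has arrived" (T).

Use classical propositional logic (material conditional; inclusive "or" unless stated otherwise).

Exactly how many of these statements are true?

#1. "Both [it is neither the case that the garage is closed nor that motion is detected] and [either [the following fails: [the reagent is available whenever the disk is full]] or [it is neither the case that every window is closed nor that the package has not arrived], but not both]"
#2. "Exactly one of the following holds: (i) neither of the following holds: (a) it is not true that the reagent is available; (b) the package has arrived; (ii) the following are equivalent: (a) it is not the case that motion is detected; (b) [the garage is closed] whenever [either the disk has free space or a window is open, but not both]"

0

#1: Parsed as (Q nor W) & (~(H -> G) xor (~D nor ~L))

Q nor W = F nor T = F
H -> G = F -> T = T
~(H -> G) = ~T = F
~D = ~T = F
~L = ~T = F
~D nor ~L = F nor F = T
~(H -> G) xor (~D nor ~L) = F xor T = T
(Q nor W) & (~(H -> G) xor (~D nor ~L)) = F & T = F
So #1 is false.

#2: This is (~G nor L) xor (~W <-> ((~H xor D) -> Q)).

~G = ~T = F
~G nor L = F nor T = F
~W = ~T = F
~H = ~F = T
~H xor D = T xor T = F
(~H xor D) -> Q = F -> F = T
~W <-> ((~H xor D) -> Q) = F <-> T = F
(~G nor L) xor (~W <-> ((~H xor D) -> Q)) = F xor F = F
Thus #2 is false.

0 of the 2 statements are true (none).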